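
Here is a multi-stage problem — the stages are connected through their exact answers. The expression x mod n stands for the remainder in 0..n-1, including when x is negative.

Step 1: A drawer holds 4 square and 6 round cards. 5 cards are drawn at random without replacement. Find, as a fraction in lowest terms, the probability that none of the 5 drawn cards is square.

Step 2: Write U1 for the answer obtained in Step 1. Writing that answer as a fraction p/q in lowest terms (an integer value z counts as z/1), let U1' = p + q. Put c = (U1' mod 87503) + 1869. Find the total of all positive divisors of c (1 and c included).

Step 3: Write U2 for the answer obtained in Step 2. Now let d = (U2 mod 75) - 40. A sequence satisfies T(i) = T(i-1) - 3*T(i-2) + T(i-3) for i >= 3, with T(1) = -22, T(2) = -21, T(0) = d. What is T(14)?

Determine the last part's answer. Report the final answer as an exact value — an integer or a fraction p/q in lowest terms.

Step 1: total draws C(10,5) = 252; favorable C(6,5) = 6; P = 1/42; answer 1/42
Step 2: U1 = 1/42; threaded value p + q = 43; c = 1912; 1912 = 2^3 * 239; sigma = (1 + 2 + 4 + 8) * (1 + 239) = 15 * 240 = 3600; answer 3600
Step 3: U2 = 3600; d = -40; T(3) = 1*(-21) - 3*(-22) + 1*(-40) = 5; iterating: T(3)=5, T(4)=46, T(5)=10, T(6)=-123, T(7)=-107, T(8)=272, T(9)=470, T(10)=-453, T(11)=-1591, T(12)=238, T(13)=4558, T(14)=2253; answer 2253

2253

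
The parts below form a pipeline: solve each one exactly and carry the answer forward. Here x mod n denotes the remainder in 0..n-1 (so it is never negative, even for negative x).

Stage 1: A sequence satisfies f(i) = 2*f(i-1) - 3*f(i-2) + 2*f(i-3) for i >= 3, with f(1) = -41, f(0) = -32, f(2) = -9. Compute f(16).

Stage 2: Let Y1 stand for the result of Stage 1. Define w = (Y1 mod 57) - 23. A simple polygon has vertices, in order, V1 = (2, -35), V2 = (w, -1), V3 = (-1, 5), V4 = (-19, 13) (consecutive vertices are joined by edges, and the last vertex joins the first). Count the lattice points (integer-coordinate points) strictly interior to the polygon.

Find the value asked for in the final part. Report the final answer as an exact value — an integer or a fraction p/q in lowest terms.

Stage 1: f(3) = 2*(-9) - 3*(-41) + 2*(-32) = 41; iterating: f(3)=41, f(4)=27, f(5)=-87, f(6)=-173, f(7)=-31, f(8)=283, f(9)=313, f(10)=-285, f(11)=-943, f(12)=-405, f(13)=1449, f(14)=2227, f(15)=-703, f(16)=-5189; answer -5189
Stage 2: Y1 = -5189; w = 32; cross terms: (2*-1 - 32*-35)=1118, (32*5 - -1*-1)=159, (-1*13 - -19*5)=82, (-19*-35 - 2*13)=639; twice the area = |1998| = 1998; area = 999; boundary points = 2 + 3 + 2 + 3 = 10; strictly interior points = area - boundary/2 + 1 = 995; answer 995

995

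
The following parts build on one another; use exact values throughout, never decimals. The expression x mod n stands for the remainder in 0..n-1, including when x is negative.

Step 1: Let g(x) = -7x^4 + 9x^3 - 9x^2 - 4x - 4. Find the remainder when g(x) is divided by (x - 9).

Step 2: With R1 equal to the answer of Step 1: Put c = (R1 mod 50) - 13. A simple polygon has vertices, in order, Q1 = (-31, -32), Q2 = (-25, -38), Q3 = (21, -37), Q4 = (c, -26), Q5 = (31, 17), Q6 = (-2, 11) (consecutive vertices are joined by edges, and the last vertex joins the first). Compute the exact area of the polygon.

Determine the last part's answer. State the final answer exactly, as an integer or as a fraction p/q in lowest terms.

Step 1: remainder = value at the root: -7*(9)^4 + 9*(9)^3 - 9*(9)^2 - 4*(9)^1 - 4 = (-45927) + (6561) + (-729) + (-36) + (-4) = -40135; answer -40135
Step 2: R1 = -40135; c = 2; cross terms: (-31*-38 - -25*-32)=378, (-25*-37 - 21*-38)=1723, (21*-26 - 2*-37)=-472, (2*17 - 31*-26)=840, (31*11 - -2*17)=375, (-2*-32 - -31*11)=405; twice the area = |3249| = 3249; area = 3249/2; answer 3249/2

3249/2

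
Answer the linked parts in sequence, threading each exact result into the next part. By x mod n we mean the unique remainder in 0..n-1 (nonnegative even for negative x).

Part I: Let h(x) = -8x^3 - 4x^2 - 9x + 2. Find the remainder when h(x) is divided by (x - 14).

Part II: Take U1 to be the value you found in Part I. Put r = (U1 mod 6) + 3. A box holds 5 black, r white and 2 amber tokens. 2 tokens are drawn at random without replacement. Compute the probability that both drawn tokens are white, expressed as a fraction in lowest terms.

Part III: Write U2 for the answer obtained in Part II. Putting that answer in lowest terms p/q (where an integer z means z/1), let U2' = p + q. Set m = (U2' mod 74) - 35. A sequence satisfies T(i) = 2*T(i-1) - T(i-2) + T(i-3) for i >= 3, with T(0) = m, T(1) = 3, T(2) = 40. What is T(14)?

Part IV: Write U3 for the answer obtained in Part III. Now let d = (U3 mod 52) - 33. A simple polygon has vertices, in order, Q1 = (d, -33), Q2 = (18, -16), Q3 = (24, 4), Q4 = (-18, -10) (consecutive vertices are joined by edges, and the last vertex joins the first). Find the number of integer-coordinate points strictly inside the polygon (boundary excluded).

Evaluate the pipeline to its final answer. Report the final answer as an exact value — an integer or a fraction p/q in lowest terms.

790

Part I: remainder = value at the root: -8*(14)^3 - 4*(14)^2 - 9*(14)^1 + 2 = (-21952) + (-784) + (-126) + (2) = -22860; answer -22860
Part II: U1 = -22860; r = 3; total draws C(10,2) = 45; favorable C(3,2) = 3; P = 1/15; answer 1/15
Part III: U2 = 1/15; threaded value p + q = 16; m = -19; T(3) = 2*(40) - 1*(3) + 1*(-19) = 58; iterating: T(3)=58, T(4)=79, T(5)=140, T(6)=259, T(7)=457, T(8)=795, T(9)=1392, T(10)=2446, T(11)=4295, T(12)=7536, T(13)=13223, T(14)=23205; answer 23205
Part IV: U3 = 23205; d = -20; cross terms: (-20*-16 - 18*-33)=914, (18*4 - 24*-16)=456, (24*-10 - -18*4)=-168, (-18*-33 - -20*-10)=394; twice the area = |1596| = 1596; area = 798; boundary points = 1 + 2 + 14 + 1 = 18; strictly interior points = area - boundary/2 + 1 = 790; answer 790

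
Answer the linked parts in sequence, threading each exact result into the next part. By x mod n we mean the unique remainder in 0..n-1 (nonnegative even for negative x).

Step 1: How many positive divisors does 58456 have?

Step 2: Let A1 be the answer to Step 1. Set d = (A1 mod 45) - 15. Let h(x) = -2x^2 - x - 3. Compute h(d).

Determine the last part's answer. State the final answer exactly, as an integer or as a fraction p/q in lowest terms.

-94

Step 1: 58456 = 2^3 * 7307; number of divisors = (3+1) * (1+1) = 8; answer 8
Step 2: A1 = 8; d = -7; -2*(-7)^2 - 1*(-7)^1 - 3 = (-98) + (7) + (-3) = -94; answer -94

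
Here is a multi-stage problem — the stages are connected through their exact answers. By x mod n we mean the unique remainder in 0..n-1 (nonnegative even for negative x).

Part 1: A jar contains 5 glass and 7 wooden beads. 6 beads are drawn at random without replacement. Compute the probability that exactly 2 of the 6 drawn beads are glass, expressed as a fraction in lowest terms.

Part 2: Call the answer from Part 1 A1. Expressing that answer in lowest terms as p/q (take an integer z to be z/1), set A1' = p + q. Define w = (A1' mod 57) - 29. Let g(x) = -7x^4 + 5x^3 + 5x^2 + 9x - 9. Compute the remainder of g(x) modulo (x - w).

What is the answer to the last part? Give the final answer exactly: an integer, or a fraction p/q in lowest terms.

Part 1: total draws C(12,6) = 924; favorable C(5,2)*C(7,4) = 350; P = 25/66; answer 25/66
Part 2: A1 = 25/66; threaded value p + q = 91; w = 5; remainder = value at the root: -7*(5)^4 + 5*(5)^3 + 5*(5)^2 + 9*(5)^1 - 9 = (-4375) + (625) + (125) + (45) + (-9) = -3589; answer -3589

-3589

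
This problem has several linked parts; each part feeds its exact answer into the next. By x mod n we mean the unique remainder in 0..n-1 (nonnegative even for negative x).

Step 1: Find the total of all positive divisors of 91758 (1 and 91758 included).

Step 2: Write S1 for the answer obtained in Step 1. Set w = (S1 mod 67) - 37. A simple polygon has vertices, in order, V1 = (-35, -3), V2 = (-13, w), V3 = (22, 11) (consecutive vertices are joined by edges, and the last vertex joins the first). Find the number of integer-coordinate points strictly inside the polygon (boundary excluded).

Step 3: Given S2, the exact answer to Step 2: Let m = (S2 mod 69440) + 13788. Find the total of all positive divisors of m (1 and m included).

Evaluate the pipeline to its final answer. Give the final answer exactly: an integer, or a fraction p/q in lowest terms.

22080

Step 1: 91758 = 2 * 3 * 41 * 373; sigma = (1 + 2) * (1 + 3) * (1 + 41) * (1 + 373) = 3 * 4 * 42 * 374 = 188496; answer 188496
Step 2: S1 = 188496; w = -12; cross terms: (-35*-12 - -13*-3)=381, (-13*11 - 22*-12)=121, (22*-3 - -35*11)=319; twice the area = |821| = 821; area = 821/2; boundary points = 1 + 1 + 1 = 3; strictly interior points = area - boundary/2 + 1 = 410; answer 410
Step 3: S2 = 410; m = 14198; 14198 = 2 * 31 * 229; sigma = (1 + 2) * (1 + 31) * (1 + 229) = 3 * 32 * 230 = 22080; answer 22080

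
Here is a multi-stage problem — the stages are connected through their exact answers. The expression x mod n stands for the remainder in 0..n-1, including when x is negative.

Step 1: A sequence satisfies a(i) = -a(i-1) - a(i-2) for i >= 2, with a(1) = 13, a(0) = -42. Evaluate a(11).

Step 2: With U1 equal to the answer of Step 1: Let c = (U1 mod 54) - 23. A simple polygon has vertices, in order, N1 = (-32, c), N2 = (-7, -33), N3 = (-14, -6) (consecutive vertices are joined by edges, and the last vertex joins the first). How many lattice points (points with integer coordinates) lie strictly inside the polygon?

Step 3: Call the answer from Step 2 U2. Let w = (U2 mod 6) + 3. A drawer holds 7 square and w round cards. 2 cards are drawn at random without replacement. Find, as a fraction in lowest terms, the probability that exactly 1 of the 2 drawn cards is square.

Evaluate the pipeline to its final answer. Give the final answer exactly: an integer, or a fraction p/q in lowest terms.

7/15

Step 1: a(2) = -1*(13) - 1*(-42) = 29; iterating: a(2)=29, a(3)=-42, a(4)=13, a(5)=29, a(6)=-42, a(7)=13, a(8)=29, a(9)=-42, a(10)=13, a(11)=29; answer 29
Step 2: U1 = 29; c = 6; cross terms: (-32*-33 - -7*6)=1098, (-7*-6 - -14*-33)=-420, (-14*6 - -32*-6)=-276; twice the area = |402| = 402; area = 201; boundary points = 1 + 1 + 6 = 8; strictly interior points = area - boundary/2 + 1 = 198; answer 198
Step 3: U2 = 198; w = 3; total draws C(10,2) = 45; favorable C(7,1)*C(3,1) = 21; P = 7/15; answer 7/15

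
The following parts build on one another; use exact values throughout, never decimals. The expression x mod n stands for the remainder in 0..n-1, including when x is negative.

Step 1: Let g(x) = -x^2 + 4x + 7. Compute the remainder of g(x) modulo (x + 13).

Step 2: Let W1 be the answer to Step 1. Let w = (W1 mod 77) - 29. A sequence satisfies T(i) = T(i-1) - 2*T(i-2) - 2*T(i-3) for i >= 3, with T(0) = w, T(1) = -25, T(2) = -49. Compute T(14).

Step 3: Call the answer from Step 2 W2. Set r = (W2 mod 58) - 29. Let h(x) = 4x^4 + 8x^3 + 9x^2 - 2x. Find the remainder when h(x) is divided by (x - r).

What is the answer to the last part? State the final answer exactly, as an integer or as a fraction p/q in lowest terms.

160

Step 1: remainder = value at the root: -1*(-13)^2 + 4*(-13)^1 + 7 = (-169) + (-52) + (7) = -214; answer -214
Step 2: W1 = -214; w = -12; T(3) = 1*(-49) - 2*(-25) - 2*(-12) = 25; iterating: T(3)=25, T(4)=173, T(5)=221, T(6)=-175, T(7)=-963, T(8)=-1055, T(9)=1221, T(10)=5257, T(11)=4925, T(12)=-8031, T(13)=-28395, T(14)=-22183; answer -22183
Step 3: W2 = -22183; r = 2; remainder = value at the root: 4*(2)^4 + 8*(2)^3 + 9*(2)^2 - 2*(2)^1 = (64) + (64) + (36) + (-4) = 160; answer 160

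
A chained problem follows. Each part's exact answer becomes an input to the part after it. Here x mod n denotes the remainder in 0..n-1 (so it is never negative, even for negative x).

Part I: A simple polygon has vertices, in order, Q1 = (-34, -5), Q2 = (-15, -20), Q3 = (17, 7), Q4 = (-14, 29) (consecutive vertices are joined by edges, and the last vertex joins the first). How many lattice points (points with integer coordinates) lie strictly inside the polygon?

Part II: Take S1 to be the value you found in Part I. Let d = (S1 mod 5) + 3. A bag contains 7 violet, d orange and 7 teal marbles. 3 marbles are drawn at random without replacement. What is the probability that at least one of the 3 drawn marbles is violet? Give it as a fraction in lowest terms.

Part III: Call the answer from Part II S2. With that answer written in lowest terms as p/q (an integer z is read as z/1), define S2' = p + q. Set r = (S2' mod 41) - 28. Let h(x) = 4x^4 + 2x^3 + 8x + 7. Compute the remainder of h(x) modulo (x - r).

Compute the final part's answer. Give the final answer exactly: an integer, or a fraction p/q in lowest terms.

27781

Part I: cross terms: (-34*-20 - -15*-5)=605, (-15*7 - 17*-20)=235, (17*29 - -14*7)=591, (-14*-5 - -34*29)=1056; twice the area = |2487| = 2487; area = 2487/2; boundary points = 1 + 1 + 1 + 2 = 5; strictly interior points = area - boundary/2 + 1 = 1242; answer 1242
Part II: S1 = 1242; d = 5; total draws C(19,3) = 969; complement C(12,3) = 220; favorable 969 - 220 = 749; P = 749/969; answer 749/969
Part III: S2 = 749/969; threaded value p + q = 1718; r = 9; remainder = value at the root: 4*(9)^4 + 2*(9)^3 + 8*(9)^1 + 7 = (26244) + (1458) + (72) + (7) = 27781; answer 27781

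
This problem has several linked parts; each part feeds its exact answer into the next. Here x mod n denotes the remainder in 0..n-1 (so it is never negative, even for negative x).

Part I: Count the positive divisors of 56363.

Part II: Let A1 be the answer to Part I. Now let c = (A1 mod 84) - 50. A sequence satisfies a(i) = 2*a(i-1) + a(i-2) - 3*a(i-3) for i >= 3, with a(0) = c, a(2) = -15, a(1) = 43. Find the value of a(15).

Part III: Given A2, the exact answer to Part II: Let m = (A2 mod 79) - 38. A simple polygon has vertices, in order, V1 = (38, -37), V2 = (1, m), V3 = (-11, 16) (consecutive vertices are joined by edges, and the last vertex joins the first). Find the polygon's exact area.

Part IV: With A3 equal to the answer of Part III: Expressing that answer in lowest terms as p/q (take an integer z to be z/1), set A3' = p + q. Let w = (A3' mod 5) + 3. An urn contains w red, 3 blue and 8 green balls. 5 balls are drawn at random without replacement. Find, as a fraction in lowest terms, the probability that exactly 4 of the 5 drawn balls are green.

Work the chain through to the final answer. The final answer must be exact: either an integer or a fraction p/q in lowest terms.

Part I: 56363 = 157 * 359; number of divisors = (1+1) * (1+1) = 4; answer 4
Part II: A1 = 4; c = -46; a(3) = 2*(-15) + 1*(43) - 3*(-46) = 151; iterating: a(3)=151, a(4)=158, a(5)=512, a(6)=729, a(7)=1496, a(8)=2185, a(9)=3679, a(10)=5055, a(11)=7234, a(12)=8486, a(13)=9041, a(14)=4866, a(15)=-6685; answer -6685
Part III: A2 = -6685; m = -8; cross terms: (38*-8 - 1*-37)=-267, (1*16 - -11*-8)=-72, (-11*-37 - 38*16)=-201; twice the area = |-540| = 540; area = 270; answer 270
Part IV: A3 = 270; threaded value p + q = 271; w = 4; total draws C(15,5) = 3003; favorable C(8,4)*C(7,1) = 490; P = 70/429; answer 70/429

70/429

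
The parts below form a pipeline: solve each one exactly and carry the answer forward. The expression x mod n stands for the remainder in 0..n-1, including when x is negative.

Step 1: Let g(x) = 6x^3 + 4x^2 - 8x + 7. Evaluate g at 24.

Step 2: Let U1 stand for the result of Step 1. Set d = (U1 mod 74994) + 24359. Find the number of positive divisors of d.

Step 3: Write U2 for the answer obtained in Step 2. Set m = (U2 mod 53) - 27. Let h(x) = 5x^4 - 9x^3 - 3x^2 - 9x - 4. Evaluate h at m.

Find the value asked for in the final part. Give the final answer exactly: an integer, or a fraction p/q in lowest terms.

644

Step 1: 6*(24)^3 + 4*(24)^2 - 8*(24)^1 + 7 = (82944) + (2304) + (-192) + (7) = 85063; answer 85063
Step 2: U1 = 85063; d = 34428; 34428 = 2^2 * 3 * 19 * 151; number of divisors = (2+1) * (1+1) * (1+1) * (1+1) = 24; answer 24
Step 3: U2 = 24; m = -3; 5*(-3)^4 - 9*(-3)^3 - 3*(-3)^2 - 9*(-3)^1 - 4 = (405) + (243) + (-27) + (27) + (-4) = 644; answer 644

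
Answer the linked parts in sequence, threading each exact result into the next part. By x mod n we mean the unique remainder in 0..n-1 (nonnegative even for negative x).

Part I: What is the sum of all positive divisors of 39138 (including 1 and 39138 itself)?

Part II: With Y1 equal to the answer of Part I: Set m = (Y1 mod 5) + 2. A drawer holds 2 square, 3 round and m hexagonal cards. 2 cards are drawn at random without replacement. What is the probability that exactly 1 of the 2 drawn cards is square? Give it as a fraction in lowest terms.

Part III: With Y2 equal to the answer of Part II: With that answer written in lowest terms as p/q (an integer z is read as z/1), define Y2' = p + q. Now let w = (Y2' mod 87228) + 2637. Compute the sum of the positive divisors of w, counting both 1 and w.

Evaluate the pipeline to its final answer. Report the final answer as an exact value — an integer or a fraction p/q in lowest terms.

Part I: 39138 = 2 * 3 * 11 * 593; sigma = (1 + 2) * (1 + 3) * (1 + 11) * (1 + 593) = 3 * 4 * 12 * 594 = 85536; answer 85536
Part II: Y1 = 85536; m = 3; total draws C(8,2) = 28; favorable C(2,1)*C(6,1) = 12; P = 3/7; answer 3/7
Part III: Y2 = 3/7; threaded value p + q = 10; w = 2647; 2647 is prime, so its only divisors are 1 and 2647; sigma = 1 + 2647 = 2648; answer 2648

2648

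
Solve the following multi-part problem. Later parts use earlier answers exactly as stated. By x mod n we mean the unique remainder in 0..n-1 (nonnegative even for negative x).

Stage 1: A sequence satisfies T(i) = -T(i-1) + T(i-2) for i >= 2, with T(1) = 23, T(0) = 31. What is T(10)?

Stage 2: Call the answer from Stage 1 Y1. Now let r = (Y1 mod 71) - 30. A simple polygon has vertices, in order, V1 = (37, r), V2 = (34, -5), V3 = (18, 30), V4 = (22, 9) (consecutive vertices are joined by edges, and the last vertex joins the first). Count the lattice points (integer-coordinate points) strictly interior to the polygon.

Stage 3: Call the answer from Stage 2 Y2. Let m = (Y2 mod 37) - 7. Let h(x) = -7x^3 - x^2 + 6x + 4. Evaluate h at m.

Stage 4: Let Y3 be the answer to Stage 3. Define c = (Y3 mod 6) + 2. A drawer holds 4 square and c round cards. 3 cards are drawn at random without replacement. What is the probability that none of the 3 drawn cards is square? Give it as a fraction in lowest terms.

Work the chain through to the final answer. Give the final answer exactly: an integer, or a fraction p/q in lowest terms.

Stage 1: T(2) = -1*(23) + 1*(31) = 8; iterating: T(2)=8, T(3)=15, T(4)=-7, T(5)=22, T(6)=-29, T(7)=51, T(8)=-80, T(9)=131, T(10)=-211; answer -211
Stage 2: Y1 = -211; r = -28; cross terms: (37*-5 - 34*-28)=767, (34*30 - 18*-5)=1110, (18*9 - 22*30)=-498, (22*-28 - 37*9)=-949; twice the area = |430| = 430; area = 215; boundary points = 1 + 1 + 1 + 1 = 4; strictly interior points = area - boundary/2 + 1 = 214; answer 214
Stage 3: Y2 = 214; m = 22; -7*(22)^3 - 1*(22)^2 + 6*(22)^1 + 4 = (-74536) + (-484) + (132) + (4) = -74884; answer -74884
Stage 4: Y3 = -74884; c = 4; total draws C(8,3) = 56; favorable C(4,3) = 4; P = 1/14; answer 1/14

1/14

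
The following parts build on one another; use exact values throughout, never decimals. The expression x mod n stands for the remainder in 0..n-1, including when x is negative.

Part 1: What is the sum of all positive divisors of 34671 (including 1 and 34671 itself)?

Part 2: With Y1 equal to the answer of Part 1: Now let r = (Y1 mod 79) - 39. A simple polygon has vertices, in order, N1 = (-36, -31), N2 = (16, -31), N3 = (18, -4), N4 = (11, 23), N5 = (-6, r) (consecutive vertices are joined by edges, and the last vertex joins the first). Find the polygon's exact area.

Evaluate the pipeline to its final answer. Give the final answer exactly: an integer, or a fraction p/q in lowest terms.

2149

Part 1: 34671 = 3 * 7 * 13 * 127; sigma = (1 + 3) * (1 + 7) * (1 + 13) * (1 + 127) = 4 * 8 * 14 * 128 = 57344; answer 57344
Part 2: Y1 = 57344; r = 30; cross terms: (-36*-31 - 16*-31)=1612, (16*-4 - 18*-31)=494, (18*23 - 11*-4)=458, (11*30 - -6*23)=468, (-6*-31 - -36*30)=1266; twice the area = |4298| = 4298; area = 2149; answer 2149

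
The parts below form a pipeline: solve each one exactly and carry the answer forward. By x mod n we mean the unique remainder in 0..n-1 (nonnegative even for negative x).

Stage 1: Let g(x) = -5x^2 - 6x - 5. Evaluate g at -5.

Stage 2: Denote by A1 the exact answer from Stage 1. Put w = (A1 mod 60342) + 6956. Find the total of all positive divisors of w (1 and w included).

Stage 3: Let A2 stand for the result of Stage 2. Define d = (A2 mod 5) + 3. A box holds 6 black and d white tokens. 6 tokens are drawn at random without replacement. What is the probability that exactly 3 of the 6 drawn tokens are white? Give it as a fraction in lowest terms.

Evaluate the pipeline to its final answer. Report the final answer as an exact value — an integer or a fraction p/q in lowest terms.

Stage 1: -5*(-5)^2 - 6*(-5)^1 - 5 = (-125) + (30) + (-5) = -100; answer -100
Stage 2: A1 = -100; w = 67198; 67198 = 2 * 33599; sigma = (1 + 2) * (1 + 33599) = 3 * 33600 = 100800; answer 100800
Stage 3: A2 = 100800; d = 3; total draws C(9,6) = 84; favorable C(3,3)*C(6,3) = 20; P = 5/21; answer 5/21

5/21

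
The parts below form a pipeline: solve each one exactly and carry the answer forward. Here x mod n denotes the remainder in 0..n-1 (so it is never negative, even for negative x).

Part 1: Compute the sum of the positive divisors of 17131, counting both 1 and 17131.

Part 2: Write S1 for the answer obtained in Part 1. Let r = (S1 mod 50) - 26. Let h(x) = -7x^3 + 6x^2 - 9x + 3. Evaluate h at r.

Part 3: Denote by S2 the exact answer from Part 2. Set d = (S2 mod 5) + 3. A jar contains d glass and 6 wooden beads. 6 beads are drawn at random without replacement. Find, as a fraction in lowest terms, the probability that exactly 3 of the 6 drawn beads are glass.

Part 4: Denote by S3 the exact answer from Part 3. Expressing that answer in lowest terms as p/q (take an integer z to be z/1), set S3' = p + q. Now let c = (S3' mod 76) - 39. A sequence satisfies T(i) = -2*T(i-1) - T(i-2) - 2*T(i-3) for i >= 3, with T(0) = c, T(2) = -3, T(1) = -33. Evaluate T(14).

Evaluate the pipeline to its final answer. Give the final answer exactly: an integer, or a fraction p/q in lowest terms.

Part 1: 17131 = 37 * 463; sigma = (1 + 37) * (1 + 463) = 38 * 464 = 17632; answer 17632
Part 2: S1 = 17632; r = 6; -7*(6)^3 + 6*(6)^2 - 9*(6)^1 + 3 = (-1512) + (216) + (-54) + (3) = -1347; answer -1347
Part 3: S2 = -1347; d = 6; total draws C(12,6) = 924; favorable C(6,3)*C(6,3) = 400; P = 100/231; answer 100/231
Part 4: S3 = 100/231; threaded value p + q = 331; c = -12; T(3) = -2*(-3) - 1*(-33) - 2*(-12) = 63; iterating: T(3)=63, T(4)=-57, T(5)=57, T(6)=-183, T(7)=423, T(8)=-777, T(9)=1497, T(10)=-3063, T(11)=6183, T(12)=-12297, T(13)=24537, T(14)=-49143; answer -49143

-49143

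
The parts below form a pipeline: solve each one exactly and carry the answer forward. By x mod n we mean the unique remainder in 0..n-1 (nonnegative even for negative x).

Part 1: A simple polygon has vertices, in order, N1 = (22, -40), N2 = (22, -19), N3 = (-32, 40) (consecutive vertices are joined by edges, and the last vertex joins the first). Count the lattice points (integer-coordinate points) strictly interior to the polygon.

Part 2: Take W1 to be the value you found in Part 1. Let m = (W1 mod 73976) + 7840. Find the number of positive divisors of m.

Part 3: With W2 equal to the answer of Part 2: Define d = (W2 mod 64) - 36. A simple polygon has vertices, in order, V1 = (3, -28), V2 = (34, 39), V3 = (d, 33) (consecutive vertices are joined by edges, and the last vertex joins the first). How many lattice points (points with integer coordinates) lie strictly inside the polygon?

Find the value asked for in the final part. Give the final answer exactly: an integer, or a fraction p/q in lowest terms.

2050

Part 1: cross terms: (22*-19 - 22*-40)=462, (22*40 - -32*-19)=272, (-32*-40 - 22*40)=400; twice the area = |1134| = 1134; area = 567; boundary points = 21 + 1 + 2 = 24; strictly interior points = area - boundary/2 + 1 = 556; answer 556
Part 2: W1 = 556; m = 8396; 8396 = 2^2 * 2099; number of divisors = (2+1) * (1+1) = 6; answer 6
Part 3: W2 = 6; d = -30; cross terms: (3*39 - 34*-28)=1069, (34*33 - -30*39)=2292, (-30*-28 - 3*33)=741; twice the area = |4102| = 4102; area = 2051; boundary points = 1 + 2 + 1 = 4; strictly interior points = area - boundary/2 + 1 = 2050; answer 2050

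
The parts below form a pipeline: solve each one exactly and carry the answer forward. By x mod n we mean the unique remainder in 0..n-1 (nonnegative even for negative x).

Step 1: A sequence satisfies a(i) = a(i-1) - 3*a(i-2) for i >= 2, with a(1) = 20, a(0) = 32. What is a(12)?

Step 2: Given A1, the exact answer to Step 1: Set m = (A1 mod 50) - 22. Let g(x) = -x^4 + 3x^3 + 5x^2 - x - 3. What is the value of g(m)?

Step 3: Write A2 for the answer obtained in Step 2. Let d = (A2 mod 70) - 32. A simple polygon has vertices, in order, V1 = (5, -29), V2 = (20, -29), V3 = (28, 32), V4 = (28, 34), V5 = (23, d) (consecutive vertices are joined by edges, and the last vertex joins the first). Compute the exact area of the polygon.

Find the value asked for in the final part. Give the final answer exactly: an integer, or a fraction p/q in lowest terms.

609/2

Step 1: a(2) = 1*(20) - 3*(32) = -76; iterating: a(2)=-76, a(3)=-136, a(4)=92, a(5)=500, a(6)=224, a(7)=-1276, a(8)=-1948, a(9)=1880, a(10)=7724, a(11)=2084, a(12)=-21088; answer -21088
Step 2: A1 = -21088; m = -10; -1*(-10)^4 + 3*(-10)^3 + 5*(-10)^2 - 1*(-10)^1 - 3 = (-10000) + (-3000) + (500) + (10) + (-3) = -12493; answer -12493
Step 3: A2 = -12493; d = 5; cross terms: (5*-29 - 20*-29)=435, (20*32 - 28*-29)=1452, (28*34 - 28*32)=56, (28*5 - 23*34)=-642, (23*-29 - 5*5)=-692; twice the area = |609| = 609; area = 609/2; answer 609/2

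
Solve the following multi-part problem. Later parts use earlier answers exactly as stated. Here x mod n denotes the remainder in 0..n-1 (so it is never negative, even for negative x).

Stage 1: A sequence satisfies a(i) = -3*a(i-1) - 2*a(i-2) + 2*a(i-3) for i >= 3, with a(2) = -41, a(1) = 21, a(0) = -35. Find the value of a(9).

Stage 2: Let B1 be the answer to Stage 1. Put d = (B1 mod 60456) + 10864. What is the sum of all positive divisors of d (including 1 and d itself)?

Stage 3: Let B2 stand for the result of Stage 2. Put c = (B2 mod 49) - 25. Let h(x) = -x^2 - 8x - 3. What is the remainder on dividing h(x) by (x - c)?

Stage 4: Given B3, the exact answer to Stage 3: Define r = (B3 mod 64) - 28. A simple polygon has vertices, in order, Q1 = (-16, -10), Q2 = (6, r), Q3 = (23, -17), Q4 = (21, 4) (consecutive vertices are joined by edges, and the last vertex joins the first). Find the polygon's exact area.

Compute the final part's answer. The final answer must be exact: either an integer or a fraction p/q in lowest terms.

501

Stage 1: a(3) = -3*(-41) - 2*(21) + 2*(-35) = 11; iterating: a(3)=11, a(4)=91, a(5)=-377, a(6)=971, a(7)=-1977, a(8)=3235, a(9)=-3809; answer -3809
Stage 2: B1 = -3809; d = 67511; 67511 is prime, so its only divisors are 1 and 67511; sigma = 1 + 67511 = 67512; answer 67512
Stage 3: B2 = 67512; c = 14; remainder = value at the root: -1*(14)^2 - 8*(14)^1 - 3 = (-196) + (-112) + (-3) = -311; answer -311
Stage 4: B3 = -311; r = -19; cross terms: (-16*-19 - 6*-10)=364, (6*-17 - 23*-19)=335, (23*4 - 21*-17)=449, (21*-10 - -16*4)=-146; twice the area = |1002| = 1002; area = 501; answer 501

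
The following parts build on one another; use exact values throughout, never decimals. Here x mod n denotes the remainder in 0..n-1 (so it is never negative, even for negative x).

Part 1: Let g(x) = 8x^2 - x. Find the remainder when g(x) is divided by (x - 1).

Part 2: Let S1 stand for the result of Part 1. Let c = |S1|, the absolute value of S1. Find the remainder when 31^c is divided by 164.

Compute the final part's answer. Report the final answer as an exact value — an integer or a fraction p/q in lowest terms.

Part 1: remainder = value at the root: 8*(1)^2 - 1*(1)^1 = (8) + (-1) = 7; answer 7
Part 2: S1 = 7; c = 7; squarings mod 164: 31^1=31, 31^2=141, 31^4=37; 31^7 = 31^1 * 31^2 * 31^4 = 23 (mod 164); answer 23

23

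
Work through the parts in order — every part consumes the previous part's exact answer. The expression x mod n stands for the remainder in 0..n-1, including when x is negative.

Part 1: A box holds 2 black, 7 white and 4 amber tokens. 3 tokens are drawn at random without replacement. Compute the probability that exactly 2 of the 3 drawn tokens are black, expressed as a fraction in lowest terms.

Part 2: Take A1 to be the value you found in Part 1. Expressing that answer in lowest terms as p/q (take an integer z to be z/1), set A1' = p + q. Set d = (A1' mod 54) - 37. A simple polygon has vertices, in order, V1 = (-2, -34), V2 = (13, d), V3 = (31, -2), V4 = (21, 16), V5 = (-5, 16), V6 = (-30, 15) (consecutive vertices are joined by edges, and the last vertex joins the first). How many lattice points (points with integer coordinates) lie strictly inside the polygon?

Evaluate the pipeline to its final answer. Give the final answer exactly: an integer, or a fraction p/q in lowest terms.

Part 1: total draws C(13,3) = 286; favorable C(2,2)*C(11,1) = 11; P = 1/26; answer 1/26
Part 2: A1 = 1/26; threaded value p + q = 27; d = -10; cross terms: (-2*-10 - 13*-34)=462, (13*-2 - 31*-10)=284, (31*16 - 21*-2)=538, (21*16 - -5*16)=416, (-5*15 - -30*16)=405, (-30*-34 - -2*15)=1050; twice the area = |3155| = 3155; area = 3155/2; boundary points = 3 + 2 + 2 + 26 + 1 + 7 = 41; strictly interior points = area - boundary/2 + 1 = 1558; answer 1558

1558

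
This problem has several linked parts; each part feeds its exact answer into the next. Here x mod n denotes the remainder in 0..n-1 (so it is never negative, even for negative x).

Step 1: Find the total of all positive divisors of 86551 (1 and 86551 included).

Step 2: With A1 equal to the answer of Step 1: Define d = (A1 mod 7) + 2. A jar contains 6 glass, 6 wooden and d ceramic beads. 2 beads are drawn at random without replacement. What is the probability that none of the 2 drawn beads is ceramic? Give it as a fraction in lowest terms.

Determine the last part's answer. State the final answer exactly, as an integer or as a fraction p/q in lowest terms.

Step 1: 86551 = 41 * 2111; sigma = (1 + 41) * (1 + 2111) = 42 * 2112 = 88704; answer 88704
Step 2: A1 = 88704; d = 2; total draws C(14,2) = 91; favorable C(12,2) = 66; P = 66/91; answer 66/91

66/91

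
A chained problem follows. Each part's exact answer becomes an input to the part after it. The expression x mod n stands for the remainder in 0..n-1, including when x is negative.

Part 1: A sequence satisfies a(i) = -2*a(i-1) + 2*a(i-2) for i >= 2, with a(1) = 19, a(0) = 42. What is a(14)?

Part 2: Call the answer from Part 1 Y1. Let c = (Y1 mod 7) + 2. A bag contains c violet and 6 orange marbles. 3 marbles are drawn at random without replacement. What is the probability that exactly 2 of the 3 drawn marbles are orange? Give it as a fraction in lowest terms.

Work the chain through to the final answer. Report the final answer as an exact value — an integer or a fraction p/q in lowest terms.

Part 1: a(2) = -2*(19) + 2*(42) = 46; iterating: a(2)=46, a(3)=-54, a(4)=200, a(5)=-508, a(6)=1416, a(7)=-3848, a(8)=10528, a(9)=-28752, a(10)=78560, a(11)=-214624, a(12)=586368, a(13)=-1601984, a(14)=4376704; answer 4376704
Part 2: Y1 = 4376704; c = 5; total draws C(11,3) = 165; favorable C(6,2)*C(5,1) = 75; P = 5/11; answer 5/11

5/11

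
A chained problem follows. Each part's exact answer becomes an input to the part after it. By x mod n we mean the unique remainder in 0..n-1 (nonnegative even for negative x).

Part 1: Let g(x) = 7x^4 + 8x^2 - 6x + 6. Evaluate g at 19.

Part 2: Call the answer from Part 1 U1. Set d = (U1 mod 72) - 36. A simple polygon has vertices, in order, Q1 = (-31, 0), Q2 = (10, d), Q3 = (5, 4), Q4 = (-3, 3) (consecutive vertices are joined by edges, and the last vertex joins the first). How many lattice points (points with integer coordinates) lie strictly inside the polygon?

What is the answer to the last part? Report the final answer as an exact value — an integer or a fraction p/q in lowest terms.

189

Part 1: 7*(19)^4 + 8*(19)^2 - 6*(19)^1 + 6 = (912247) + (2888) + (-114) + (6) = 915027; answer 915027
Part 2: U1 = 915027; d = 15; cross terms: (-31*15 - 10*0)=-465, (10*4 - 5*15)=-35, (5*3 - -3*4)=27, (-3*0 - -31*3)=93; twice the area = |-380| = 380; area = 190; boundary points = 1 + 1 + 1 + 1 = 4; strictly interior points = area - boundary/2 + 1 = 189; answer 189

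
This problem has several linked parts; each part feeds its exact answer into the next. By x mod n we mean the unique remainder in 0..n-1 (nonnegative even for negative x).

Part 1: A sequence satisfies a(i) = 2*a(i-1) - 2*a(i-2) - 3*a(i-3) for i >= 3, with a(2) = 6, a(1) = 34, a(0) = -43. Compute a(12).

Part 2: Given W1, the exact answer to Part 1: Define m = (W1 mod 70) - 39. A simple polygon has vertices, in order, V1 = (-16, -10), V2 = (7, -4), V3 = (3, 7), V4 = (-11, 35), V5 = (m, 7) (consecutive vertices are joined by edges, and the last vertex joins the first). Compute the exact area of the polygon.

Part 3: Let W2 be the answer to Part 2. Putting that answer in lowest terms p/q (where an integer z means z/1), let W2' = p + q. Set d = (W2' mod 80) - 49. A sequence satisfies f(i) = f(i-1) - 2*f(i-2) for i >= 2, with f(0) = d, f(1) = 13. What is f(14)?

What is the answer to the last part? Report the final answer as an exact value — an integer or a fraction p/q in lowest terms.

Part 1: a(3) = 2*(6) - 2*(34) - 3*(-43) = 73; iterating: a(3)=73, a(4)=32, a(5)=-100, a(6)=-483, a(7)=-862, a(8)=-458, a(9)=2257, a(10)=8016, a(11)=12892, a(12)=2981; answer 2981
Part 2: W1 = 2981; m = 2; cross terms: (-16*-4 - 7*-10)=134, (7*7 - 3*-4)=61, (3*35 - -11*7)=182, (-11*7 - 2*35)=-147, (2*-10 - -16*7)=92; twice the area = |322| = 322; area = 161; answer 161
Part 3: W2 = 161; threaded value p + q = 162; d = -47; f(2) = 1*(13) - 2*(-47) = 107; iterating: f(2)=107, f(3)=81, f(4)=-133, f(5)=-295, f(6)=-29, f(7)=561, f(8)=619, f(9)=-503, f(10)=-1741, f(11)=-735, f(12)=2747, f(13)=4217, f(14)=-1277; answer -1277

-1277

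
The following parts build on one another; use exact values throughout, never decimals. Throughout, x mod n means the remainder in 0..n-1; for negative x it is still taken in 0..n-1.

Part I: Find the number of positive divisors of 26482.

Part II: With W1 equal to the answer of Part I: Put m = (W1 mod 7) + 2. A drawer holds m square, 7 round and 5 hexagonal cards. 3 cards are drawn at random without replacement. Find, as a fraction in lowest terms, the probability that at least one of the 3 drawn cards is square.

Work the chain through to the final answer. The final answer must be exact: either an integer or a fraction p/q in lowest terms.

149/204

Part I: 26482 = 2 * 13241; number of divisors = (1+1) * (1+1) = 4; answer 4
Part II: W1 = 4; m = 6; total draws C(18,3) = 816; complement C(12,3) = 220; favorable 816 - 220 = 596; P = 149/204; answer 149/204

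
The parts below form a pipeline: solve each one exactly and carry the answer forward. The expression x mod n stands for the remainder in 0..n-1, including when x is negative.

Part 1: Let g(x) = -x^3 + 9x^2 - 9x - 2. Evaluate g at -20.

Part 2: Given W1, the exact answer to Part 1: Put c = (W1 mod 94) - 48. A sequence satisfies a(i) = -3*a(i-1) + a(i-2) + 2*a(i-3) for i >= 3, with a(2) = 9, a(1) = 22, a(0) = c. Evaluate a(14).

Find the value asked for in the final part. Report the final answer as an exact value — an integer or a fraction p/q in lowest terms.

16600133

Part 1: -1*(-20)^3 + 9*(-20)^2 - 9*(-20)^1 - 2 = (8000) + (3600) + (180) + (-2) = 11778; answer 11778
Part 2: W1 = 11778; c = -20; a(3) = -3*(9) + 1*(22) + 2*(-20) = -45; iterating: a(3)=-45, a(4)=188, a(5)=-591, a(6)=1871, a(7)=-5828, a(8)=18173, a(9)=-56605, a(10)=176332, a(11)=-549255, a(12)=1710887, a(13)=-5329252, a(14)=16600133; answer 16600133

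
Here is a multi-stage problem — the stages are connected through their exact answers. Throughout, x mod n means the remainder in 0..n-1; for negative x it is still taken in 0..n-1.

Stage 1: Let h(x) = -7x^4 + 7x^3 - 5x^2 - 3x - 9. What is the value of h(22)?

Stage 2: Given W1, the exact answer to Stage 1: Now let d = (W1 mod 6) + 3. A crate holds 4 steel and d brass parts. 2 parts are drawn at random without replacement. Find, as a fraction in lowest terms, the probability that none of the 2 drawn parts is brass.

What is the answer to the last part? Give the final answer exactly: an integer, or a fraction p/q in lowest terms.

3/14

Stage 1: -7*(22)^4 + 7*(22)^3 - 5*(22)^2 - 3*(22)^1 - 9 = (-1639792) + (74536) + (-2420) + (-66) + (-9) = -1567751; answer -1567751
Stage 2: W1 = -1567751; d = 4; total draws C(8,2) = 28; favorable C(4,2) = 6; P = 3/14; answer 3/14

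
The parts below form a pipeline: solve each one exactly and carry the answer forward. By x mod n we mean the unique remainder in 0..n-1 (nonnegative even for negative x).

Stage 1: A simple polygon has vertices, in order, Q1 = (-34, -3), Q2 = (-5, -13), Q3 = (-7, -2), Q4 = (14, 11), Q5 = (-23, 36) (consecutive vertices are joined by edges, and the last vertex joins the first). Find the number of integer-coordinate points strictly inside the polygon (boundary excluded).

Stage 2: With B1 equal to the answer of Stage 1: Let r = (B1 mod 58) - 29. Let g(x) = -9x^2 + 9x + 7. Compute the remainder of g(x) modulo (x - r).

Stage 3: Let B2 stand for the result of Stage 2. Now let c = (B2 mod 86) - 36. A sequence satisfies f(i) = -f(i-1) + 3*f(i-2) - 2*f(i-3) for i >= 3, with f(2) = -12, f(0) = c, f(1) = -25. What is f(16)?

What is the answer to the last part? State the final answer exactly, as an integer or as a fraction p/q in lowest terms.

Stage 1: cross terms: (-34*-13 - -5*-3)=427, (-5*-2 - -7*-13)=-81, (-7*11 - 14*-2)=-49, (14*36 - -23*11)=757, (-23*-3 - -34*36)=1293; twice the area = |2347| = 2347; area = 2347/2; boundary points = 1 + 1 + 1 + 1 + 1 = 5; strictly interior points = area - boundary/2 + 1 = 1172; answer 1172
Stage 2: B1 = 1172; r = -17; remainder = value at the root: -9*(-17)^2 + 9*(-17)^1 + 7 = (-2601) + (-153) + (7) = -2747; answer -2747
Stage 3: B2 = -2747; c = -31; f(3) = -1*(-12) + 3*(-25) - 2*(-31) = -1; iterating: f(3)=-1, f(4)=15, f(5)=6, f(6)=41, f(7)=-53, f(8)=164, f(9)=-405, f(10)=1003, f(11)=-2546, f(12)=6365, f(13)=-16009, f(14)=40196, f(15)=-100953, f(16)=253559; answer 253559

253559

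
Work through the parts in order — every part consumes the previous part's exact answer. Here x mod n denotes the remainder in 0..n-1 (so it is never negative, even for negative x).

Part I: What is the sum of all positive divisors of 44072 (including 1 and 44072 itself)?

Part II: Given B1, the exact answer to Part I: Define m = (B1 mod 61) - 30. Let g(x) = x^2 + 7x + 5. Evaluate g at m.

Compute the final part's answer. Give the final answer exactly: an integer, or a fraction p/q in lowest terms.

265

Part I: 44072 = 2^3 * 7 * 787; sigma = (1 + 2 + 4 + 8) * (1 + 7) * (1 + 787) = 15 * 8 * 788 = 94560; answer 94560
Part II: B1 = 94560; m = -20; 1*(-20)^2 + 7*(-20)^1 + 5 = (400) + (-140) + (5) = 265; answer 265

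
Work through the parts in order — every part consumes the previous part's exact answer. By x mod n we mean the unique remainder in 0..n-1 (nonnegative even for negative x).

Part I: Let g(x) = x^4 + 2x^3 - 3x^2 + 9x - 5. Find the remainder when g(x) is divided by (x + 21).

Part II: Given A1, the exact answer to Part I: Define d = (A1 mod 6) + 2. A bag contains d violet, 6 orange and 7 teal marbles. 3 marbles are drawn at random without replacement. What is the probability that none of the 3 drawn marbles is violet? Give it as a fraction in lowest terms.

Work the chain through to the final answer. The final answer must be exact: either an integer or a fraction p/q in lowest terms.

286/969

Part I: remainder = value at the root: 1*(-21)^4 + 2*(-21)^3 - 3*(-21)^2 + 9*(-21)^1 - 5 = (194481) + (-18522) + (-1323) + (-189) + (-5) = 174442; answer 174442
Part II: A1 = 174442; d = 6; total draws C(19,3) = 969; favorable C(13,3) = 286; P = 286/969; answer 286/969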